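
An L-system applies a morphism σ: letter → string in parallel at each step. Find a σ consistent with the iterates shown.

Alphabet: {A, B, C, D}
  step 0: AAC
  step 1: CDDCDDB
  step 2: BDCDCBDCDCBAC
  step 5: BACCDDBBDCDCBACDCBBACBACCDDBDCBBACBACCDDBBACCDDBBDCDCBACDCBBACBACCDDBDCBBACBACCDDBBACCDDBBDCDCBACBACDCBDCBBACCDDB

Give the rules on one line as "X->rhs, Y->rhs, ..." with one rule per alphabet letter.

A->CDD, B->BAC, C->B, D->DC

  step 1 ⇒ step 2: CDDCDDB ⇒ B·DC·DC·B·DC·DC·BAC
    B ↦ BAC
    C ↦ B
    D ↦ DC
  step 0 ⇒ step 1: AAC ⇒ CDD·CDD·B
    A ↦ CDD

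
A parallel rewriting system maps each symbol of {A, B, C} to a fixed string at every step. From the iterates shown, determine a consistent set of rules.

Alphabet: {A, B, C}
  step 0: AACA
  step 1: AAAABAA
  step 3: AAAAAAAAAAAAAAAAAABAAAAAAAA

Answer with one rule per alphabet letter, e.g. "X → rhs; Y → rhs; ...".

A->AA, B->AC, C->B

  step 0 ⇒ step 1: AACA ⇒ AA·AA·B·AA
    A ↦ AA
    C ↦ B
    B ↦ AC  (constrained at step 1)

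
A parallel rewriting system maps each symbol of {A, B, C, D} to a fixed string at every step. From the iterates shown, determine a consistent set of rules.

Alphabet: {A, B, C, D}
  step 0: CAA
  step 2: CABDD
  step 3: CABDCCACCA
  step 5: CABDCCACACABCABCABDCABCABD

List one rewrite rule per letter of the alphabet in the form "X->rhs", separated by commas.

A->B, B->D, C->CA, D->CCA

  step 2 ⇒ step 3: CABDD ⇒ CA·B·D·CCA·CCA
    A ↦ B
    B ↦ D
    C ↦ CA
    D ↦ CCA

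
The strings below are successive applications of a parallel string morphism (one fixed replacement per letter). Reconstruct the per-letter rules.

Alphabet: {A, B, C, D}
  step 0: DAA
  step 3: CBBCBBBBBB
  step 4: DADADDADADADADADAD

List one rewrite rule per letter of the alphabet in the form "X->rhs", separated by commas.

  step 3 ⇒ step 4: CBBCBBBBBB ⇒ D·AD·AD·D·AD·AD·AD·AD·AD·AD
    B ↦ AD
    C ↦ D
    A ↦ C  (constrained at step 0)
    D ↦ BB  (constrained at step 0)

A->C, B->AD, C->D, D->BB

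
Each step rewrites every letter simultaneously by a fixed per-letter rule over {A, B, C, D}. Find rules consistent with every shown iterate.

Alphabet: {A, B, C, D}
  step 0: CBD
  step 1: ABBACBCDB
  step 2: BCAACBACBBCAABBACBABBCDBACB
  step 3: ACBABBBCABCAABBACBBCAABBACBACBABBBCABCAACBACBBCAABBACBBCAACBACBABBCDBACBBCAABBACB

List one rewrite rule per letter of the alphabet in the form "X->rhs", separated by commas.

  step 2 ⇒ step 3: BCAACBACBBCAABBACBABBCDBACB ⇒ ACB·ABB·BCA·BCA·ABB·ACB·BCA·ABB·ACB·ACB·ABB·BCA·BCA·ACB·ACB·BCA·ABB·ACB·BCA·ACB·ACB·ABB·CDB·ACB·BCA·ABB·ACB
    A ↦ BCA
    B ↦ ACB
    C ↦ ABB
    D ↦ CDB

A->BCA, B->ACB, C->ABB, D->CDB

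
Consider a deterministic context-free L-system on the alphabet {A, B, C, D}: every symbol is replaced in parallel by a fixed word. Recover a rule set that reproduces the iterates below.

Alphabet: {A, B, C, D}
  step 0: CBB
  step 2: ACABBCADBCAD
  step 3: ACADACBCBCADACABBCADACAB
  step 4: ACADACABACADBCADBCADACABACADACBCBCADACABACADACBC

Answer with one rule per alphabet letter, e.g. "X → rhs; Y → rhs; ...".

A->AC, B->BC, C->AD, D->AB

  step 3 ⇒ step 4: ACADACBCBCADACABBCADACAB ⇒ AC·AD·AC·AB·AC·AD·BC·AD·BC·AD·AC·AB·AC·AD·AC·BC·BC·AD·AC·AB·AC·AD·AC·BC
    A ↦ AC
    B ↦ BC
    C ↦ AD
    D ↦ AB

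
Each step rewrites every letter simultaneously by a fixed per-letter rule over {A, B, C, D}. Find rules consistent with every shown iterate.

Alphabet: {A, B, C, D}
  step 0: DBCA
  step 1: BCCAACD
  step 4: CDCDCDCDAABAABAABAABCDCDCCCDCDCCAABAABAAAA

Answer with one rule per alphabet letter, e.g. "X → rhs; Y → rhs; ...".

  step 0 ⇒ step 1: DBCA ⇒ B·CC·AA·CD
    A ↦ CD
    B ↦ CC
    C ↦ AA
    D ↦ B

A->CD, B->CC, C->AA, D->B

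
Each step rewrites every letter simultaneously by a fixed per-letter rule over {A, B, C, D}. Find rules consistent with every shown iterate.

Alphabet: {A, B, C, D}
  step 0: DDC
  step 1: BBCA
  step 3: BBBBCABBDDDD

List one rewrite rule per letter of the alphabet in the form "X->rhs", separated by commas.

  step 0 ⇒ step 1: DDC ⇒ B·B·CA
    C ↦ CA
    D ↦ B
    A ↦ BB  (constrained at step 1)
    B ↦ DD  (constrained at step 1)

A->BB, B->DD, C->CA, D->B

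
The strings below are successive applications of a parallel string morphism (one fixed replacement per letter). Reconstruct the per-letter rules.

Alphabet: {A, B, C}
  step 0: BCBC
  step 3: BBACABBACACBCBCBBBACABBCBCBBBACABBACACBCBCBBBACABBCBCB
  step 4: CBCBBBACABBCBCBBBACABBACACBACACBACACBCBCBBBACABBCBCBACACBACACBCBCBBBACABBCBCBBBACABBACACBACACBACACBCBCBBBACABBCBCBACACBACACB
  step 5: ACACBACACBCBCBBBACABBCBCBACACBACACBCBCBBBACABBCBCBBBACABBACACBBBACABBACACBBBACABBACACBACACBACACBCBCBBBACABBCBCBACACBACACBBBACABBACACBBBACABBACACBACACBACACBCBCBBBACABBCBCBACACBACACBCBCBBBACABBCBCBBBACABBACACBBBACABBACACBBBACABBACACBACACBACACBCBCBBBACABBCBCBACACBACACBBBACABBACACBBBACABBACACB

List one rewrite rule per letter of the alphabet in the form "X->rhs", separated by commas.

  step 4 ⇒ step 5: CBCBBBACABBCBCBBBACABBACACBACACBACACBCBCBBBACABBCBCBACACBACACBCBCBBBACABBCBCBBBACABBACACBACACBACACBCBCBBBACABBCBCBACACBACACB ⇒ ACA·CB·ACA·CB·CB·CB·BB·ACA·BB·CB·CB·ACA·CB·ACA·CB·CB·CB·BB·ACA·BB·CB·CB·BB·ACA·BB·ACA·CB·BB·ACA·BB·ACA·CB·BB·ACA·BB·ACA·CB·ACA·CB·ACA·CB·CB·CB·BB·ACA·BB·CB·CB·ACA·CB·ACA·CB·BB·ACA·BB·ACA·CB·BB·ACA·BB·ACA·CB·ACA·CB·ACA·CB·CB·CB·BB·ACA·BB·CB·CB·ACA·CB·ACA·CB·CB·CB·BB·ACA·BB·CB·CB·BB·ACA·BB·ACA·CB·BB·ACA·BB·ACA·CB·BB·ACA·BB·ACA·CB·ACA·CB·ACA·CB·CB·CB·BB·ACA·BB·CB·CB·ACA·CB·ACA·CB·BB·ACA·BB·ACA·CB·BB·ACA·BB·ACA·CB
    A ↦ BB
    B ↦ CB
    C ↦ ACA

A->BB, B->CB, C->ACA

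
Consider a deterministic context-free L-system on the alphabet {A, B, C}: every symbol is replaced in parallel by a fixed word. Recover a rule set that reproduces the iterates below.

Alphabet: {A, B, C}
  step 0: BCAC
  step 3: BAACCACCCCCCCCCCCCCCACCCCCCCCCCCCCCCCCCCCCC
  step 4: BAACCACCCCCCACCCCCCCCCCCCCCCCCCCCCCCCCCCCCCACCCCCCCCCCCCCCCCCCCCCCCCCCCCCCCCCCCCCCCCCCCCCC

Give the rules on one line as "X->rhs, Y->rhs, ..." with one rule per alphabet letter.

  step 3 ⇒ step 4: BAACCACCCCCCCCCCCCCCACCCCCCCCCCCCCCCCCCCCCC ⇒ BA·ACC·ACC·CC·CC·ACC·CC·CC·CC·CC·CC·CC·CC·CC·CC·CC·CC·CC·CC·CC·ACC·CC·CC·CC·CC·CC·CC·CC·CC·CC·CC·CC·CC·CC·CC·CC·CC·CC·CC·CC·CC·CC·CC
    A ↦ ACC
    B ↦ BA
    C ↦ CC

A->ACC, B->BA, C->CC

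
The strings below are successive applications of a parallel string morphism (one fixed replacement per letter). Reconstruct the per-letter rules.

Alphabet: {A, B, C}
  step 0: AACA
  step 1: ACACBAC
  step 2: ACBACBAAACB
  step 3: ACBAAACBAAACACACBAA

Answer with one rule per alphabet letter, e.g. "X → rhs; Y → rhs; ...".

  step 2 ⇒ step 3: ACBACBAAACB ⇒ AC·B·AA·AC·B·AA·AC·AC·AC·B·AA
    A ↦ AC
    B ↦ AA
    C ↦ B

A->AC, B->AA, C->B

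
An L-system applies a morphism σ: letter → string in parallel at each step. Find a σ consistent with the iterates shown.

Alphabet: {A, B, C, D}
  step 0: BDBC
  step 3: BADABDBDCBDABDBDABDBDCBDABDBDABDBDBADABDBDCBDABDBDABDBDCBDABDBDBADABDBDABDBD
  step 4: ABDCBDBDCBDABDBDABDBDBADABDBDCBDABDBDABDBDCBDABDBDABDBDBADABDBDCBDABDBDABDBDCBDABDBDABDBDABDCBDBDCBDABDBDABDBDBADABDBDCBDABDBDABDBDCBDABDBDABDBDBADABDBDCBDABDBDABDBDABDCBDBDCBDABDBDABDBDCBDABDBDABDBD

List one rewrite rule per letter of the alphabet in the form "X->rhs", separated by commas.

A->CBD, B->ABD, C->BAD, D->BD

  step 3 ⇒ step 4: BADABDBDCBDABDBDABDBDCBDABDBDABDBDBADABDBDCBDABDBDABDBDCBDABDBDBADABDBDABDBD ⇒ ABD·CBD·BD·CBD·ABD·BD·ABD·BD·BAD·ABD·BD·CBD·ABD·BD·ABD·BD·CBD·ABD·BD·ABD·BD·BAD·ABD·BD·CBD·ABD·BD·ABD·BD·CBD·ABD·BD·ABD·BD·ABD·CBD·BD·CBD·ABD·BD·ABD·BD·BAD·ABD·BD·CBD·ABD·BD·ABD·BD·CBD·ABD·BD·ABD·BD·BAD·ABD·BD·CBD·ABD·BD·ABD·BD·ABD·CBD·BD·CBD·ABD·BD·ABD·BD·CBD·ABD·BD·ABD·BD
    A ↦ CBD
    B ↦ ABD
    C ↦ BAD
    D ↦ BD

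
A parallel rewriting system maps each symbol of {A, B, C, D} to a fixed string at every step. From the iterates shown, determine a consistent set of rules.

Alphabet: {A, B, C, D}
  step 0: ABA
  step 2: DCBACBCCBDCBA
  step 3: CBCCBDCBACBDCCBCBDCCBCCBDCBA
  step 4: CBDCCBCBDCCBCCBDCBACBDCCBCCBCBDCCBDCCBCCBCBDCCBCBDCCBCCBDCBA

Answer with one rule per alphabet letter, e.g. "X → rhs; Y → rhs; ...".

  step 3 ⇒ step 4: CBCCBDCBACBDCCBCBDCCBCCBDCBA ⇒ CB·DC·CB·CB·DC·CBC·CB·DC·BA·CB·DC·CBC·CB·CB·DC·CB·DC·CBC·CB·CB·DC·CB·CB·DC·CBC·CB·DC·BA
    A ↦ BA
    B ↦ DC
    C ↦ CB
    D ↦ CBC

A->BA, B->DC, C->CB, D->CBC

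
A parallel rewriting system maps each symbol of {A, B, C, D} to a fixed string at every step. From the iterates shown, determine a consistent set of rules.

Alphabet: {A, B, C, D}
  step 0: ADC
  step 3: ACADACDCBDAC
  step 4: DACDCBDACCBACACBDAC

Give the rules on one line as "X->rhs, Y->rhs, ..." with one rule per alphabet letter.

  step 3 ⇒ step 4: ACADACDCBDAC ⇒ D·AC·D·CB·D·AC·CB·AC·A·CB·D·AC
    A ↦ D
    B ↦ A
    C ↦ AC
    D ↦ CB

A->D, B->A, C->AC, D->CB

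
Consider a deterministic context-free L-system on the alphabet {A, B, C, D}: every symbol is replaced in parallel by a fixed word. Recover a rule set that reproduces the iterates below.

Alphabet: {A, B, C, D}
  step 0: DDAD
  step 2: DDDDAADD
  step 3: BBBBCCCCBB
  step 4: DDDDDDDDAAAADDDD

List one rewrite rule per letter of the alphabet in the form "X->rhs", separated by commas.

  step 3 ⇒ step 4: BBBBCCCCBB ⇒ DD·DD·DD·DD·A·A·A·A·DD·DD
    B ↦ DD
    C ↦ A
  step 2 ⇒ step 3: DDDDAADD ⇒ B·B·B·B·CC·CC·B·B
    A ↦ CC
  step 2 ⇒ step 3: DDDDAADD ⇒ B·B·B·B·CC·CC·B·B
    D ↦ B

A->CC, B->DD, C->A, D->B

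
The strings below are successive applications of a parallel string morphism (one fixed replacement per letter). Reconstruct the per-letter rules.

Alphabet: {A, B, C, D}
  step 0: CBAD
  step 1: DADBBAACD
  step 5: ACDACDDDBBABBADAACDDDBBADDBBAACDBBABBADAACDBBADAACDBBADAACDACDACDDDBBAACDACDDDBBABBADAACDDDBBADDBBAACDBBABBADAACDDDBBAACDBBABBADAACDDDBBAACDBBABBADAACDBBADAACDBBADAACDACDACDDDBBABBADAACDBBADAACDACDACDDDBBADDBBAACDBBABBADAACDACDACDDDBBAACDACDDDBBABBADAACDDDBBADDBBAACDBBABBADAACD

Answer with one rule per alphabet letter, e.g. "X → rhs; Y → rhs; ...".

A->BBA, B->D, C->DA, D->ACD

  step 0 ⇒ step 1: CBAD ⇒ DA·D·BBA·ACD
    A ↦ BBA
    B ↦ D
    C ↦ DA
    D ↦ ACD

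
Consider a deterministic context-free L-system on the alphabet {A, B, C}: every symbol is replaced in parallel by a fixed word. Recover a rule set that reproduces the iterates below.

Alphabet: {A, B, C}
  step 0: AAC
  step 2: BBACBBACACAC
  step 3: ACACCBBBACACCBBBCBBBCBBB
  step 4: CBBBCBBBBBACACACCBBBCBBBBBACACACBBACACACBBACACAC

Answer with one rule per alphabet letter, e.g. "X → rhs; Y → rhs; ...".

  step 3 ⇒ step 4: ACACCBBBACACCBBBCBBBCBBB ⇒ CB·BB·CB·BB·BB·AC·AC·AC·CB·BB·CB·BB·BB·AC·AC·AC·BB·AC·AC·AC·BB·AC·AC·AC
    A ↦ CB
    B ↦ AC
    C ↦ BB

A->CB, B->AC, C->BB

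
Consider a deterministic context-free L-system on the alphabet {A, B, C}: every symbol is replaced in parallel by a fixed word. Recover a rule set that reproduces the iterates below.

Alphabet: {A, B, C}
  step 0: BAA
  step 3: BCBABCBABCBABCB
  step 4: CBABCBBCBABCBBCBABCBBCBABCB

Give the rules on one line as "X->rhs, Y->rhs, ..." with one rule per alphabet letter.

A->B, B->CB, C->AB

  step 3 ⇒ step 4: BCBABCBABCBABCB ⇒ CB·AB·CB·B·CB·AB·CB·B·CB·AB·CB·B·CB·AB·CB
    A ↦ B
    B ↦ CB
    C ↦ AB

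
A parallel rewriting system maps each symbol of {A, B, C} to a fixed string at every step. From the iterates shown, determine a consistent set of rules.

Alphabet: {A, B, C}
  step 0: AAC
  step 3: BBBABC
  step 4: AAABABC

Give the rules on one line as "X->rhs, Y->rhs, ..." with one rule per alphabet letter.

  step 3 ⇒ step 4: BBBABC ⇒ A·A·A·B·A·BC
    A ↦ B
    B ↦ A
    C ↦ BC

A->B, B->A, C->BC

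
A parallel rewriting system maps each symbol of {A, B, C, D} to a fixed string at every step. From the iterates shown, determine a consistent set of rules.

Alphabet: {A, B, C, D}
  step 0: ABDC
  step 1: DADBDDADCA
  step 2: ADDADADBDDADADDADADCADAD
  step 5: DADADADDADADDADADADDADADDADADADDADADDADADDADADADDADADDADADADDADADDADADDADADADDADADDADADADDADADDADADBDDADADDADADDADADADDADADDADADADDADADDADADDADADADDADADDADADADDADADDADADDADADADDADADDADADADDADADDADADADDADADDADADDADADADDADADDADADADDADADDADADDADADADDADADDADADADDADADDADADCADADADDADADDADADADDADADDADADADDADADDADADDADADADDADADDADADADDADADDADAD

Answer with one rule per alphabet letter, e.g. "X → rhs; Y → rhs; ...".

  step 1 ⇒ step 2: DADBDDADCA ⇒ AD·DAD·AD·BDD·AD·AD·DAD·AD·CA·DAD
    A ↦ DAD
    B ↦ BDD
    C ↦ CA
    D ↦ AD

A->DAD, B->BDD, C->CA, D->AD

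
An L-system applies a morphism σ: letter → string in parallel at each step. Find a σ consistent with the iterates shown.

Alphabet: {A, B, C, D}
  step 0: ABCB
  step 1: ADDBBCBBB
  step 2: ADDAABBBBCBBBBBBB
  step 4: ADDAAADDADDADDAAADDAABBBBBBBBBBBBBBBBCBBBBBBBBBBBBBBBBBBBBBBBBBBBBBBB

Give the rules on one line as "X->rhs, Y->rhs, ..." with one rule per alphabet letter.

A->ADD, B->BB, C->CB, D->A

  step 1 ⇒ step 2: ADDBBCBBB ⇒ ADD·A·A·BB·BB·CB·BB·BB·BB
    A ↦ ADD
    B ↦ BB
    C ↦ CB
    D ↦ A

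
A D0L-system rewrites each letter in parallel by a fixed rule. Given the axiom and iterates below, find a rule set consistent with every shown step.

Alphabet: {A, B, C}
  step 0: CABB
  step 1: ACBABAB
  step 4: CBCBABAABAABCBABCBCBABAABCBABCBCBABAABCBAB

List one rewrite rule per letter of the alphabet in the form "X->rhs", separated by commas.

  step 0 ⇒ step 1: CABB ⇒ A·CB·AB·AB
    A ↦ CB
    B ↦ AB
    C ↦ A

A->CB, B->AB, C->A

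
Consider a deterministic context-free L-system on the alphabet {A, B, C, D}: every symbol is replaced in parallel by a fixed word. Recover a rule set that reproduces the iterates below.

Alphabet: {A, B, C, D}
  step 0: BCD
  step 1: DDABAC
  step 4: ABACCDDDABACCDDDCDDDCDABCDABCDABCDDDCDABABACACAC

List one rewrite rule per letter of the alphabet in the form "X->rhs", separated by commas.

A->CD, B->DD, C->AB, D->AC

  step 0 ⇒ step 1: BCD ⇒ DD·AB·AC
    B ↦ DD
    C ↦ AB
    D ↦ AC
    A ↦ CD  (constrained at step 1)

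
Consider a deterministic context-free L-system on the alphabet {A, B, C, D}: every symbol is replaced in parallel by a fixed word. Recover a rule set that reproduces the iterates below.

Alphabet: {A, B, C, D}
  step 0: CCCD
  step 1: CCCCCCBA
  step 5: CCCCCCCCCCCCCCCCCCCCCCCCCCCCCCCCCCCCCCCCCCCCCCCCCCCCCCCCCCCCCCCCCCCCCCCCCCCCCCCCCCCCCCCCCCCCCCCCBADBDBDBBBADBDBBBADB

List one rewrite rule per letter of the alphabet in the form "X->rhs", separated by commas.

  step 0 ⇒ step 1: CCCD ⇒ CC·CC·CC·BA
    C ↦ CC
    D ↦ BA
    A ↦ B  (constrained at step 1)
    B ↦ DB  (constrained at step 1)

A->B, B->DB, C->CC, D->BA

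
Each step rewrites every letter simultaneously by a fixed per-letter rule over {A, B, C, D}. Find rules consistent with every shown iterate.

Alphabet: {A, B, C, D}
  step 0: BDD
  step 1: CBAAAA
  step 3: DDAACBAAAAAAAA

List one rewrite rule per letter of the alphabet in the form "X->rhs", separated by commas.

  step 0 ⇒ step 1: BDD ⇒ CB·AA·AA
    B ↦ CB
    D ↦ AA
    A ↦ D  (constrained at step 1)
    C ↦ AA  (constrained at step 1)

A->D, B->CB, C->AA, D->AA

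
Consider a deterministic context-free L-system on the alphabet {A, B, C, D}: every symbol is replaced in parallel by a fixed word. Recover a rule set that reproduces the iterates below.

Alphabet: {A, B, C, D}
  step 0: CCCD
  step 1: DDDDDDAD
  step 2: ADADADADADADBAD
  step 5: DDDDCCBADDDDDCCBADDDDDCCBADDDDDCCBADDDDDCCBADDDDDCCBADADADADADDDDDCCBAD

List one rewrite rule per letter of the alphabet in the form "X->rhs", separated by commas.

  step 1 ⇒ step 2: DDDDDDAD ⇒ AD·AD·AD·AD·AD·AD·B·AD
    A ↦ B
    D ↦ AD
    B ↦ CC  (constrained at step 2)
  step 0 ⇒ step 1: CCCD ⇒ DD·DD·DD·AD
    C ↦ DD

A->B, B->CC, C->DD, D->AD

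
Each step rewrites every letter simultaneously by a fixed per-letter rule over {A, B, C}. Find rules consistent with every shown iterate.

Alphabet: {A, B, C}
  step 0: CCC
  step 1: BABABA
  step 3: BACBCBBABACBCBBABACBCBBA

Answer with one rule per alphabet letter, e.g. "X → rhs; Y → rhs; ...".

  step 0 ⇒ step 1: CCC ⇒ BA·BA·BA
    C ↦ BA
    A ↦ BA  (constrained at step 1)
    B ↦ CB  (constrained at step 1)

A->BA, B->CB, C->BA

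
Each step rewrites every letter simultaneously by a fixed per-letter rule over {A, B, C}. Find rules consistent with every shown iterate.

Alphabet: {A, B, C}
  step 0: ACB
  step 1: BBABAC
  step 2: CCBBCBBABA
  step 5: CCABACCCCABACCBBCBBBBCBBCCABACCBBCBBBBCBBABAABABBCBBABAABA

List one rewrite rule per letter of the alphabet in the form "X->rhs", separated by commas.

A->BB, B->C, C->ABA

  step 1 ⇒ step 2: BBABAC ⇒ C·C·BB·C·BB·ABA
    A ↦ BB
    B ↦ C
    C ↦ ABA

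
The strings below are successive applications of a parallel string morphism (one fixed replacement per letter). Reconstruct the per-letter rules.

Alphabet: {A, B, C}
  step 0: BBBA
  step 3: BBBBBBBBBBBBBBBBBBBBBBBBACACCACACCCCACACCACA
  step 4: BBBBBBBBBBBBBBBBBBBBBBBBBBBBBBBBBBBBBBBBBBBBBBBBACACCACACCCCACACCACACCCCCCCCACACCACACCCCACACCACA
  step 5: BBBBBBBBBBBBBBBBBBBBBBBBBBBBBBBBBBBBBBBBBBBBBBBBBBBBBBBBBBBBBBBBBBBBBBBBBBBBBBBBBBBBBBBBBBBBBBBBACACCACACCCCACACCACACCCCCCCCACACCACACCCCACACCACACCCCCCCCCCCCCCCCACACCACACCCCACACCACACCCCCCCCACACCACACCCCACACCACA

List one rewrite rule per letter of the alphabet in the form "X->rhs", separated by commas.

A->ACA, B->BB, C->CC

  step 4 ⇒ step 5: BBBBBBBBBBBBBBBBBBBBBBBBBBBBBBBBBBBBBBBBBBBBBBBBACACCACACCCCACACCACACCCCCCCCACACCACACCCCACACCACA ⇒ BB·BB·BB·BB·BB·BB·BB·BB·BB·BB·BB·BB·BB·BB·BB·BB·BB·BB·BB·BB·BB·BB·BB·BB·BB·BB·BB·BB·BB·BB·BB·BB·BB·BB·BB·BB·BB·BB·BB·BB·BB·BB·BB·BB·BB·BB·BB·BB·ACA·CC·ACA·CC·CC·ACA·CC·ACA·CC·CC·CC·CC·ACA·CC·ACA·CC·CC·ACA·CC·ACA·CC·CC·CC·CC·CC·CC·CC·CC·ACA·CC·ACA·CC·CC·ACA·CC·ACA·CC·CC·CC·CC·ACA·CC·ACA·CC·CC·ACA·CC·ACA
    A ↦ ACA
    B ↦ BB
    C ↦ CC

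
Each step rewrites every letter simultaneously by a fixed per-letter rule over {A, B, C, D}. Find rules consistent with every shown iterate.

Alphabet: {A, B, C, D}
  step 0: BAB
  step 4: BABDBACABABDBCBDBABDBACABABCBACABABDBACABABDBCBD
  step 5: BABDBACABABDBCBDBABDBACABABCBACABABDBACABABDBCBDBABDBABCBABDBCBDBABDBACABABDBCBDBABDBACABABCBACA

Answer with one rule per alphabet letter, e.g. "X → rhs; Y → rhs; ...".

A->BD, B->BA, C->BC, D->CA

  step 4 ⇒ step 5: BABDBACABABDBCBDBABDBACABABCBACABABDBACABABDBCBD ⇒ BA·BD·BA·CA·BA·BD·BC·BD·BA·BD·BA·CA·BA·BC·BA·CA·BA·BD·BA·CA·BA·BD·BC·BD·BA·BD·BA·BC·BA·BD·BC·BD·BA·BD·BA·CA·BA·BD·BC·BD·BA·BD·BA·CA·BA·BC·BA·CA
    A ↦ BD
    B ↦ BA
    C ↦ BC
    D ↦ CA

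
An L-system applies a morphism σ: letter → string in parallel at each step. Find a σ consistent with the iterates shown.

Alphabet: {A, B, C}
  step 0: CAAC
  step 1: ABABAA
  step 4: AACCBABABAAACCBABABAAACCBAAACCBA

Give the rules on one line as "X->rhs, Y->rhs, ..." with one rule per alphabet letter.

A->BA, B->CC, C->A

  step 0 ⇒ step 1: CAAC ⇒ A·BA·BA·A
    A ↦ BA
    C ↦ A
    B ↦ CC  (constrained at step 1)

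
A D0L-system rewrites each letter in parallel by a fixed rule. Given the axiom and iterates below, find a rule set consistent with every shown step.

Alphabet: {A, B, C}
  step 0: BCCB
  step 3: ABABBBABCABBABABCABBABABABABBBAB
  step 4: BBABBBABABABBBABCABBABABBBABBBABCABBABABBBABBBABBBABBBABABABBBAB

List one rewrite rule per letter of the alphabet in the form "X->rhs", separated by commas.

  step 3 ⇒ step 4: ABABBBABCABBABABCABBABABABABBBAB ⇒ BB·AB·BB·AB·AB·AB·BB·AB·CA·BB·AB·AB·BB·AB·BB·AB·CA·BB·AB·AB·BB·AB·BB·AB·BB·AB·BB·AB·AB·AB·BB·AB
    A ↦ BB
    B ↦ AB
    C ↦ CA

A->BB, B->AB, C->CA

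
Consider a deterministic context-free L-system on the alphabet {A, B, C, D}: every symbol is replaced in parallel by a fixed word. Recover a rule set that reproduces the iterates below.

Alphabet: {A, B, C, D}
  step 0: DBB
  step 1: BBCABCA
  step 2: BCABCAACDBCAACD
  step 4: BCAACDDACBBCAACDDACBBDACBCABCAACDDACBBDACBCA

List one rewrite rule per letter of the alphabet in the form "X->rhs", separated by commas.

A->D, B->BCA, C->AC, D->B

  step 1 ⇒ step 2: BBCABCA ⇒ BCA·BCA·AC·D·BCA·AC·D
    A ↦ D
    B ↦ BCA
    C ↦ AC
  step 0 ⇒ step 1: DBB ⇒ B·BCA·BCA
    D ↦ B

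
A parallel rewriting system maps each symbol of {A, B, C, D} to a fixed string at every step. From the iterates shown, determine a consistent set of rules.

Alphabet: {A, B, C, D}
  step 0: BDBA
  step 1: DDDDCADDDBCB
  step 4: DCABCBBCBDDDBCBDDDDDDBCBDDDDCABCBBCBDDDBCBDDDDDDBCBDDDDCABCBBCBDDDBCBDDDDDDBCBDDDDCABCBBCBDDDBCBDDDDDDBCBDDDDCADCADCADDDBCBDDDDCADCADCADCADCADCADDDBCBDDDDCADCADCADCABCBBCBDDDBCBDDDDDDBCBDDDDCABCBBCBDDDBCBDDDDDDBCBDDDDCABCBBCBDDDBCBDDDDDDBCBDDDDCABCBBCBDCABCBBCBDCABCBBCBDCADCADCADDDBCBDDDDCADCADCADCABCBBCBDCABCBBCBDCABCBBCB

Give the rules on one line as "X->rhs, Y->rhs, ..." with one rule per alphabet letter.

  step 0 ⇒ step 1: BDBA ⇒ DDD·DCA·DDD·BCB
    A ↦ BCB
    B ↦ DDD
    D ↦ DCA
    C ↦ BCB  (constrained at step 1)

A->BCB, B->DDD, C->BCB, D->DCA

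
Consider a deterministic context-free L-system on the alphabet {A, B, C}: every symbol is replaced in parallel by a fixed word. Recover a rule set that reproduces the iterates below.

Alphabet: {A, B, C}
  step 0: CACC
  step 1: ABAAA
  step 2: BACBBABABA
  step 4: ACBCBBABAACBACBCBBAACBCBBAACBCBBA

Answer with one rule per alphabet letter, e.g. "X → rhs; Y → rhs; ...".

  step 1 ⇒ step 2: ABAAA ⇒ BA·CB·BA·BA·BA
    A ↦ BA
    B ↦ CB
  step 0 ⇒ step 1: CACC ⇒ A·BA·A·A
    C ↦ A

A->BA, B->CB, C->A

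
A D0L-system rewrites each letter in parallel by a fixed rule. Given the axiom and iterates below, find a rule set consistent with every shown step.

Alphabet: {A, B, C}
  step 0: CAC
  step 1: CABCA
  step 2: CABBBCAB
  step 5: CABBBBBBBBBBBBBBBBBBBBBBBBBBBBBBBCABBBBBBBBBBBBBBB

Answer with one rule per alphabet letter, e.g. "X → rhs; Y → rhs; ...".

  step 1 ⇒ step 2: CABCA ⇒ CA·B·BB·CA·B
    A ↦ B
    B ↦ BB
    C ↦ CA

A->B, B->BB, C->CA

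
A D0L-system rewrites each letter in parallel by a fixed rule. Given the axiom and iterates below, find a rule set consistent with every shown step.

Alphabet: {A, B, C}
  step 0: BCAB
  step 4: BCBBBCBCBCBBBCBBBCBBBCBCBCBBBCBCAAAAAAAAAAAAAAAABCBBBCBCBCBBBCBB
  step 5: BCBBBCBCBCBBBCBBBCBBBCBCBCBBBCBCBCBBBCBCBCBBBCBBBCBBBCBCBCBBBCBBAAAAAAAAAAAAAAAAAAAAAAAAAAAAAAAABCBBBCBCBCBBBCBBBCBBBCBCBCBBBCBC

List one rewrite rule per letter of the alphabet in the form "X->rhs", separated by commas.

  step 4 ⇒ step 5: BCBBBCBCBCBBBCBBBCBBBCBCBCBBBCBCAAAAAAAAAAAAAAAABCBBBCBCBCBBBCBB ⇒ BC·BB·BC·BC·BC·BB·BC·BB·BC·BB·BC·BC·BC·BB·BC·BC·BC·BB·BC·BC·BC·BB·BC·BB·BC·BB·BC·BC·BC·BB·BC·BB·AA·AA·AA·AA·AA·AA·AA·AA·AA·AA·AA·AA·AA·AA·AA·AA·BC·BB·BC·BC·BC·BB·BC·BB·BC·BB·BC·BC·BC·BB·BC·BC
    A ↦ AA
    B ↦ BC
    C ↦ BB

A->AA, B->BC, C->BB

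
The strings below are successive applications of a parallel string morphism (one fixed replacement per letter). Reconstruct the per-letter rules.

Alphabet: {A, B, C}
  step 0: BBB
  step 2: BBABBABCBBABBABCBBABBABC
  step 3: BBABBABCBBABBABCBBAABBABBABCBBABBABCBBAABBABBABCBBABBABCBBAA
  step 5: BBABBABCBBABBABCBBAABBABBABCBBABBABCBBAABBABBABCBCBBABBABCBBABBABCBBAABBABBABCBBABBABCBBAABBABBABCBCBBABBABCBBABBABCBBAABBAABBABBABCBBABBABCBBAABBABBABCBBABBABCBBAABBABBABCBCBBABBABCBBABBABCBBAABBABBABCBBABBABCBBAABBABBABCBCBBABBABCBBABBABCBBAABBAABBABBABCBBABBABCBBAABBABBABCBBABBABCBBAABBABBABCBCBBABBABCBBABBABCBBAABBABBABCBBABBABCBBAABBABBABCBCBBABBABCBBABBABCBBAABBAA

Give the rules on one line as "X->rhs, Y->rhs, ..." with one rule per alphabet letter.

  step 2 ⇒ step 3: BBABBABCBBABBABCBBABBABC ⇒ BBA·BBA·BC·BBA·BBA·BC·BBA·A·BBA·BBA·BC·BBA·BBA·BC·BBA·A·BBA·BBA·BC·BBA·BBA·BC·BBA·A
    A ↦ BC
    B ↦ BBA
    C ↦ A

A->BC, B->BBA, C->A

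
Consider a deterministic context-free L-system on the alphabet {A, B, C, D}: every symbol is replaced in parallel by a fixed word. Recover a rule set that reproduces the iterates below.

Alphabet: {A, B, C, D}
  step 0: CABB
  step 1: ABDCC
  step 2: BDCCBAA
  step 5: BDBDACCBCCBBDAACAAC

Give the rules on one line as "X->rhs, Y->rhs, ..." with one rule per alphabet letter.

A->BD, B->C, C->A, D->CB

  step 1 ⇒ step 2: ABDCC ⇒ BD·C·CB·A·A
    A ↦ BD
    B ↦ C
    C ↦ A
    D ↦ CB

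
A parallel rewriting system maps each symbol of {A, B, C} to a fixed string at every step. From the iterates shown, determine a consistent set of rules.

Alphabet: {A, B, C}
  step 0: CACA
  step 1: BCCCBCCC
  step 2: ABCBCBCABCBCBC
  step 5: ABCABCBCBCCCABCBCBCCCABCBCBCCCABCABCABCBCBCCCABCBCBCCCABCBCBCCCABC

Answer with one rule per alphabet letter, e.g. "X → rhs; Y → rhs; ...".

  step 1 ⇒ step 2: BCCCBCCC ⇒ A·BC·BC·BC·A·BC·BC·BC
    B ↦ A
    C ↦ BC
  step 0 ⇒ step 1: CACA ⇒ BC·CC·BC·CC
    A ↦ CC

A->CC, B->A, C->BC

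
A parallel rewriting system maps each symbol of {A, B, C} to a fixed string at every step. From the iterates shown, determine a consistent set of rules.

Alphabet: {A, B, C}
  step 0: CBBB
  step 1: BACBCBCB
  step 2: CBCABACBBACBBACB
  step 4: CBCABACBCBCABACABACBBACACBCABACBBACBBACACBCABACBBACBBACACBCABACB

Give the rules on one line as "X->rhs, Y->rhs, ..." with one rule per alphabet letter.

A->CA, B->CB, C->BA

  step 1 ⇒ step 2: BACBCBCB ⇒ CB·CA·BA·CB·BA·CB·BA·CB
    A ↦ CA
    B ↦ CB
    C ↦ BA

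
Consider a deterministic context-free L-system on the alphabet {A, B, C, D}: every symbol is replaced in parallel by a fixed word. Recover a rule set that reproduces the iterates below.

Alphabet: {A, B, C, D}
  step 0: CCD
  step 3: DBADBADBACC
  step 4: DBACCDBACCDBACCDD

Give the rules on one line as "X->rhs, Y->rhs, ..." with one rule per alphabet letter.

  step 3 ⇒ step 4: DBADBADBACC ⇒ DB·A·CC·DB·A·CC·DB·A·CC·D·D
    A ↦ CC
    B ↦ A
    C ↦ D
    D ↦ DB

A->CC, B->A, C->D, D->DB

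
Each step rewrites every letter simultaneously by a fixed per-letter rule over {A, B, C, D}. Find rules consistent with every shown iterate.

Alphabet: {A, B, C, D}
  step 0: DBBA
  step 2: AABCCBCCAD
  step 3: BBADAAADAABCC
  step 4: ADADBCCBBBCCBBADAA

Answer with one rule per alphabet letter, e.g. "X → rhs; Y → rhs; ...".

A->B, B->AD, C->A, D->CC

  step 3 ⇒ step 4: BBADAAADAABCC ⇒ AD·AD·B·CC·B·B·B·CC·B·B·AD·A·A
    A ↦ B
    B ↦ AD
    C ↦ A
    D ↦ CC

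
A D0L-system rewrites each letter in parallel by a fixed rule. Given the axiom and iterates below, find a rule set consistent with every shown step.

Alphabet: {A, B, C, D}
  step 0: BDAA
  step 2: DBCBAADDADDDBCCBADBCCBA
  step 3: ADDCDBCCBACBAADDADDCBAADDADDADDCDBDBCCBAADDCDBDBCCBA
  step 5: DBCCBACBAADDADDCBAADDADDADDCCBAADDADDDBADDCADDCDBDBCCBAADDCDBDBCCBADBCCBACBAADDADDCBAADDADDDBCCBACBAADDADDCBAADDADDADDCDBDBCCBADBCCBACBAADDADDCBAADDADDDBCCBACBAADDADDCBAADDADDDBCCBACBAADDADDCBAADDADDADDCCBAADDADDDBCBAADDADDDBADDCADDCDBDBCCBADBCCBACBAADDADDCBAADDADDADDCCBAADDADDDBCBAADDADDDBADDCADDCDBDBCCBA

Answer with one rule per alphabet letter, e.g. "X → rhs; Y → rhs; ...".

  step 2 ⇒ step 3: DBCBAADDADDDBCCBADBCCBA ⇒ ADD·C·DB·C·CBA·CBA·ADD·ADD·CBA·ADD·ADD·ADD·C·DB·DB·C·CBA·ADD·C·DB·DB·C·CBA
    A ↦ CBA
    B ↦ C
    C ↦ DB
    D ↦ ADD

A->CBA, B->C, C->DB, D->ADD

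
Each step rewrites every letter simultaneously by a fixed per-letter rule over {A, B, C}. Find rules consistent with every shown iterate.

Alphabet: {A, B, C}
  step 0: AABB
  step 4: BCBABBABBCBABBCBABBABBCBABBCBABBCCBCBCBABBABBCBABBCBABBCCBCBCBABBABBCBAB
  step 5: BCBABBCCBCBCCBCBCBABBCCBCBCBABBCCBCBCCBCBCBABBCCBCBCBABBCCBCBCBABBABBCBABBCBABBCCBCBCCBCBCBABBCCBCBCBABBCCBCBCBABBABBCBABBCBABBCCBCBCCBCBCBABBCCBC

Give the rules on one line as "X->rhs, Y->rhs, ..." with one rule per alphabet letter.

A->C, B->BC, C->BAB

  step 4 ⇒ step 5: BCBABBABBCBABBCBABBABBCBABBCBABBCCBCBCBABBABBCBABBCBABBCCBCBCBABBABBCBAB ⇒ BC·BAB·BC·C·BC·BC·C·BC·BC·BAB·BC·C·BC·BC·BAB·BC·C·BC·BC·C·BC·BC·BAB·BC·C·BC·BC·BAB·BC·C·BC·BC·BAB·BAB·BC·BAB·BC·BAB·BC·C·BC·BC·C·BC·BC·BAB·BC·C·BC·BC·BAB·BC·C·BC·BC·BAB·BAB·BC·BAB·BC·BAB·BC·C·BC·BC·C·BC·BC·BAB·BC·C·BC
    A ↦ C
    B ↦ BC
    C ↦ BAB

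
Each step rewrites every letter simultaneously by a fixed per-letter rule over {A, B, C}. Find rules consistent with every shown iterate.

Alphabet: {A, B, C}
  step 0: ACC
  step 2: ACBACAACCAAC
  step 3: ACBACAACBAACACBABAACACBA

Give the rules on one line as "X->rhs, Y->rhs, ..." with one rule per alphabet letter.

A->AC, B->CA, C->BA

  step 2 ⇒ step 3: ACBACAACCAAC ⇒ AC·BA·CA·AC·BA·AC·AC·BA·BA·AC·AC·BA
    A ↦ AC
    B ↦ CA
    C ↦ BA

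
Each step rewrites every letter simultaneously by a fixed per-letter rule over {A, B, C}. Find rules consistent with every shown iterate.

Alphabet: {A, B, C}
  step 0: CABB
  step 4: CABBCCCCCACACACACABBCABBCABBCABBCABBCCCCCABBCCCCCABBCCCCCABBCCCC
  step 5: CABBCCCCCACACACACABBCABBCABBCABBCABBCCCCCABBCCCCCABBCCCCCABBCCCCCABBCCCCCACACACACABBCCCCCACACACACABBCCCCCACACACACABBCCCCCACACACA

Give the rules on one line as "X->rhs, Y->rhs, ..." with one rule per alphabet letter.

  step 4 ⇒ step 5: CABBCCCCCACACACACABBCABBCABBCABBCABBCCCCCABBCCCCCABBCCCCCABBCCCC ⇒ CA·BB·CC·CC·CA·CA·CA·CA·CA·BB·CA·BB·CA·BB·CA·BB·CA·BB·CC·CC·CA·BB·CC·CC·CA·BB·CC·CC·CA·BB·CC·CC·CA·BB·CC·CC·CA·CA·CA·CA·CA·BB·CC·CC·CA·CA·CA·CA·CA·BB·CC·CC·CA·CA·CA·CA·CA·BB·CC·CC·CA·CA·CA·CA
    A ↦ BB
    B ↦ CC
    C ↦ CA

A->BB, B->CC, C->CA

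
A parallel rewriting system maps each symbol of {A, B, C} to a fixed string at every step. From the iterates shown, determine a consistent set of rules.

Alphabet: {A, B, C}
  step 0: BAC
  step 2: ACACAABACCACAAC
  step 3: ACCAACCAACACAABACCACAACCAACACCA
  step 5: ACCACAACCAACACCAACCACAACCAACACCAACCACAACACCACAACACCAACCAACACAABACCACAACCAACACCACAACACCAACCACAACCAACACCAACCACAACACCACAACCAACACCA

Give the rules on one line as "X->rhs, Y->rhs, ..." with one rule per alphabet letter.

  step 2 ⇒ step 3: ACACAABACCACAAC ⇒ AC·CA·AC·CA·AC·AC·AAB·AC·CA·CA·AC·CA·AC·AC·CA
    A ↦ AC
    B ↦ AAB
    C ↦ CA

A->AC, B->AAB, C->CA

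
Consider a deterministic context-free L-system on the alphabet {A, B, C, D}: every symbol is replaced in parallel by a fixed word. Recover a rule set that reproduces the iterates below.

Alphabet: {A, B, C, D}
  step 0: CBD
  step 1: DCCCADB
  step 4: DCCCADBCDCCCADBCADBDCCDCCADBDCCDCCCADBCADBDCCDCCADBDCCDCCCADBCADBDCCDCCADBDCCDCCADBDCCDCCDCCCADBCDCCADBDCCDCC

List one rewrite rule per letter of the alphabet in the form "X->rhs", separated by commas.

A->C, B->C, C->DCC, D->ADB

  step 0 ⇒ step 1: CBD ⇒ DCC·C·ADB
    B ↦ C
    C ↦ DCC
    D ↦ ADB
    A ↦ C  (constrained at step 1)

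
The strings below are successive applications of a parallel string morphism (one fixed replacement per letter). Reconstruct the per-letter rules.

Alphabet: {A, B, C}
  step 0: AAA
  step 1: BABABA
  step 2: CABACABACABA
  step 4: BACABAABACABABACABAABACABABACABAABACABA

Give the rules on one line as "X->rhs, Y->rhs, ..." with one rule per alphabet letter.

A->BA, B->CA, C->A

  step 1 ⇒ step 2: BABABA ⇒ CA·BA·CA·BA·CA·BA
    A ↦ BA
    B ↦ CA
    C ↦ A  (constrained at step 2)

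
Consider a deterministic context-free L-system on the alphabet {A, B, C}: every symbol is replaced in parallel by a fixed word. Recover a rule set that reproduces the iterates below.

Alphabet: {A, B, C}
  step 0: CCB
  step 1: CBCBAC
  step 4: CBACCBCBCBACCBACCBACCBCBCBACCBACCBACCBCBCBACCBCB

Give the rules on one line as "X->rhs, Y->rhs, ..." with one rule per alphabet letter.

  step 0 ⇒ step 1: CCB ⇒ CB·CB·AC
    B ↦ AC
    C ↦ CB
    A ↦ CB  (constrained at step 1)

A->CB, B->AC, C->CB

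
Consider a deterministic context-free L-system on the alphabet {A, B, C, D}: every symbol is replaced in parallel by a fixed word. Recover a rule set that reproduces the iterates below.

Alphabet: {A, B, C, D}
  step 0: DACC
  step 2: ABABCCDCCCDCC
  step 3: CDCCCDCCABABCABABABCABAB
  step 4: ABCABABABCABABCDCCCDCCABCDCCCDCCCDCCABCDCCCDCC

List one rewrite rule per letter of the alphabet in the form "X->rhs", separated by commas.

A->CD, B->CC, C->AB, D->C

  step 3 ⇒ step 4: CDCCCDCCABABCABABABCABAB ⇒ AB·C·AB·AB·AB·C·AB·AB·CD·CC·CD·CC·AB·CD·CC·CD·CC·CD·CC·AB·CD·CC·CD·CC
    A ↦ CD
    B ↦ CC
    C ↦ AB
    D ↦ C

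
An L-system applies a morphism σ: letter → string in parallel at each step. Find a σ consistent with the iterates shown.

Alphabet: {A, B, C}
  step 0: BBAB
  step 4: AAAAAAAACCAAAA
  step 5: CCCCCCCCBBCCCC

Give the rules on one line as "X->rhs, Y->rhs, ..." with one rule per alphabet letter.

A->C, B->AA, C->B

  step 4 ⇒ step 5: AAAAAAAACCAAAA ⇒ C·C·C·C·C·C·C·C·B·B·C·C·C·C
    A ↦ C
    C ↦ B
    B ↦ AA  (constrained at step 0)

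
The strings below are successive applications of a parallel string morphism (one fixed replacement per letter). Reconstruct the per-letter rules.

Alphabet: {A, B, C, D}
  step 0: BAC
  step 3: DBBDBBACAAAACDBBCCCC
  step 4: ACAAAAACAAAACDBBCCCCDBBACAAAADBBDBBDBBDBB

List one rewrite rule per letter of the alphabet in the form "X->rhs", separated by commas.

A->C, B->AA, C->DBB, D->AC

  step 3 ⇒ step 4: DBBDBBACAAAACDBBCCCC ⇒ AC·AA·AA·AC·AA·AA·C·DBB·C·C·C·C·DBB·AC·AA·AA·DBB·DBB·DBB·DBB
    A ↦ C
    B ↦ AA
    C ↦ DBB
    D ↦ AC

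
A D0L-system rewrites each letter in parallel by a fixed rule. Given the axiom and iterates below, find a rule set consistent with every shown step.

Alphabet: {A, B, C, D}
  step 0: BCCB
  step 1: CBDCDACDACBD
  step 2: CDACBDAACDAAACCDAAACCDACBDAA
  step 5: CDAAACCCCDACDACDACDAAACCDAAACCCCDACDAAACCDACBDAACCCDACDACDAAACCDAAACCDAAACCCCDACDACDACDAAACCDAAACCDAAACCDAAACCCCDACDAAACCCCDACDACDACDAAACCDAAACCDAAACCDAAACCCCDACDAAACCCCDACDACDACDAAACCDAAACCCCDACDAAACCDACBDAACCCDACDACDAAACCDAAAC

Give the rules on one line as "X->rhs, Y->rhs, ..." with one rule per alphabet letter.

  step 1 ⇒ step 2: CBDCDACDACBD ⇒ CDA·CBD·AA·CDA·AA·C·CDA·AA·C·CDA·CBD·AA
    A ↦ C
    B ↦ CBD
    C ↦ CDA
    D ↦ AA

A->C, B->CBD, C->CDA, D->AA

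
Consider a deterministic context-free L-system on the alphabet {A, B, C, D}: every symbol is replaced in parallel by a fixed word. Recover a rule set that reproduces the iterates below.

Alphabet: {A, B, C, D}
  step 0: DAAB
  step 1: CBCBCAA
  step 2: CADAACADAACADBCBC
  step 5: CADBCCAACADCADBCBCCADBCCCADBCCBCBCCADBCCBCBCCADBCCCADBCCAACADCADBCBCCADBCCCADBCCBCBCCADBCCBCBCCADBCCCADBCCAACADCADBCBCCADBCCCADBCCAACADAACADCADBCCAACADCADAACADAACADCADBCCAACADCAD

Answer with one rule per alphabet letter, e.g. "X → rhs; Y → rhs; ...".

A->BC, B->AA, C->CAD, D->C

  step 1 ⇒ step 2: CBCBCAA ⇒ CAD·AA·CAD·AA·CAD·BC·BC
    A ↦ BC
    B ↦ AA
    C ↦ CAD
  step 0 ⇒ step 1: DAAB ⇒ C·BC·BC·AA
    D ↦ C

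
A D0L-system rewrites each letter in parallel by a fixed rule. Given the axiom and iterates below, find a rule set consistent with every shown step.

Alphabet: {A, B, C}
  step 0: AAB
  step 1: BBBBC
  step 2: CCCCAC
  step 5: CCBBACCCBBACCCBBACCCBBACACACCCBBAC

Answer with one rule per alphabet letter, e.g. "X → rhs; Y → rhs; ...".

A->BB, B->C, C->AC

  step 1 ⇒ step 2: BBBBC ⇒ C·C·C·C·AC
    B ↦ C
    C ↦ AC
  step 0 ⇒ step 1: AAB ⇒ BB·BB·C
    A ↦ BB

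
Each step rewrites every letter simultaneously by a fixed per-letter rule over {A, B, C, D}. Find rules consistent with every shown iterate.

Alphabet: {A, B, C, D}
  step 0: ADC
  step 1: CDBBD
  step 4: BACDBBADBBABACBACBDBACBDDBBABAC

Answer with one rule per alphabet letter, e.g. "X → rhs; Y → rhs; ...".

A->C, B->BA, C->BD, D->DB

  step 0 ⇒ step 1: ADC ⇒ C·DB·BD
    A ↦ C
    C ↦ BD
    D ↦ DB
    B ↦ BA  (constrained at step 1)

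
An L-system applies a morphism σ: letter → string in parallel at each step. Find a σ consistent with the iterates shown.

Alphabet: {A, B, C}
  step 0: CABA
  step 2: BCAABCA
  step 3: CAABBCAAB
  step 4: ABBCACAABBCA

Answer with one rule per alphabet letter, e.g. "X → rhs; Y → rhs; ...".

  step 3 ⇒ step 4: CAABBCAAB ⇒ A·B·B·CA·CA·A·B·B·CA
    A ↦ B
    B ↦ CA
    C ↦ A

A->B, B->CA, C->A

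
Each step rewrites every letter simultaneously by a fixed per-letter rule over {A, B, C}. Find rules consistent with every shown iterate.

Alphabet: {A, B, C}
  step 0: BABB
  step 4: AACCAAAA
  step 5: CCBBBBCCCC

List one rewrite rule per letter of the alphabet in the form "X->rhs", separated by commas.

A->C, B->A, C->BB

  step 4 ⇒ step 5: AACCAAAA ⇒ C·C·BB·BB·C·C·C·C
    A ↦ C
    C ↦ BB
    B ↦ A  (constrained at step 0)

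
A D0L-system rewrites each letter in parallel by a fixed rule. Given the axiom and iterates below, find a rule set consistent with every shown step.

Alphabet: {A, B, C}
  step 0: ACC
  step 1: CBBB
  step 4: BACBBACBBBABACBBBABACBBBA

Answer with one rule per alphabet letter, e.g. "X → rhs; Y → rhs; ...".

A->CB, B->BA, C->B

  step 0 ⇒ step 1: ACC ⇒ CB·B·B
    A ↦ CB
    C ↦ B
    B ↦ BA  (constrained at step 1)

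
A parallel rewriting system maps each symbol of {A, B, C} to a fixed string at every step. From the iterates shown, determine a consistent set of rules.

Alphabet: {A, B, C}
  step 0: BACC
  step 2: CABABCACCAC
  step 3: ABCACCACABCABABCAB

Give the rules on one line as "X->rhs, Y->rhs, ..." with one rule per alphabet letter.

A->C, B->AC, C->AB

  step 2 ⇒ step 3: CABABCACCAC ⇒ AB·C·AC·C·AC·AB·C·AB·AB·C·AB
    A ↦ C
    B ↦ AC
    C ↦ AB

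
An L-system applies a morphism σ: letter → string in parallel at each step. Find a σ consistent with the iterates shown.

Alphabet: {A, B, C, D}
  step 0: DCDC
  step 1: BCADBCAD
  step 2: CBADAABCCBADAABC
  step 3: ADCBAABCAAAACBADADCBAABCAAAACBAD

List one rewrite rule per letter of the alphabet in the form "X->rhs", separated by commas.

A->AA, B->CB, C->AD, D->BC

  step 2 ⇒ step 3: CBADAABCCBADAABC ⇒ AD·CB·AA·BC·AA·AA·CB·AD·AD·CB·AA·BC·AA·AA·CB·AD
    A ↦ AA
    B ↦ CB
    C ↦ AD
    D ↦ BC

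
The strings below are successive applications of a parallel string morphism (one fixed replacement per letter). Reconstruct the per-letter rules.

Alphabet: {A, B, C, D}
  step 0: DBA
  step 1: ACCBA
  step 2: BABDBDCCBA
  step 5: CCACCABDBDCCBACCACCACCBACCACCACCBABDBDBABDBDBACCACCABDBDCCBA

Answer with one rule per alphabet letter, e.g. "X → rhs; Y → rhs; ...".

  step 1 ⇒ step 2: ACCBA ⇒ BA·BD·BD·CC·BA
    A ↦ BA
    B ↦ CC
    C ↦ BD
  step 0 ⇒ step 1: DBA ⇒ A·CC·BA
    D ↦ A

A->BA, B->CC, C->BD, D->A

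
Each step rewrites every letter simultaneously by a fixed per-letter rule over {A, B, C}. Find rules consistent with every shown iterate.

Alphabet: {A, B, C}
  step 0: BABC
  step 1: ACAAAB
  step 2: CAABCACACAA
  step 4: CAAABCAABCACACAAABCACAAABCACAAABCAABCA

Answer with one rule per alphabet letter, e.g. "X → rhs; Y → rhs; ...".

  step 1 ⇒ step 2: ACAAAB ⇒ CA·AB·CA·CA·CA·A
    A ↦ CA
    B ↦ A
    C ↦ AB

A->CA, B->A, C->AB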